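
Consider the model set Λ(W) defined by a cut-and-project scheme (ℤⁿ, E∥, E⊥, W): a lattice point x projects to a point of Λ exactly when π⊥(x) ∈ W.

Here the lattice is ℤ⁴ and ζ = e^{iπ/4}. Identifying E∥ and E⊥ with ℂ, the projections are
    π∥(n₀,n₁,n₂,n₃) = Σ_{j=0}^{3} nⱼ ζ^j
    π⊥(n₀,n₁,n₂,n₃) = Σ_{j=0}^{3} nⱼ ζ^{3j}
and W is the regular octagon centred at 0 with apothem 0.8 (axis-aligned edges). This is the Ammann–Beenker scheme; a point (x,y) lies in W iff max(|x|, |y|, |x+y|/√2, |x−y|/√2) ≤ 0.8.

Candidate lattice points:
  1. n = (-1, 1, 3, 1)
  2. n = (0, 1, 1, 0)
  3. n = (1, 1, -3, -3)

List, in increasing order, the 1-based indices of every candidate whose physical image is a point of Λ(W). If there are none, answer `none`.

π⊥(n) = n₀ + n₁ζ³ + n₂ζ⁶ + n₃ζ⁹ where ζ = e^{iπ/4}.
#1 (-1, 1, 3, 1): internal (-1.00000, -1.58579); octagon support 1.82843 vs apothem 0.8 → ∉ W
#2 (0, 1, 1, 0): internal (-0.70711, -0.29289); octagon support 0.70711 vs apothem 0.8 → ∈ W
#3 (1, 1, -3, -3): internal (-1.82843, 1.58579); octagon support 2.41421 vs apothem 0.8 → ∉ W

2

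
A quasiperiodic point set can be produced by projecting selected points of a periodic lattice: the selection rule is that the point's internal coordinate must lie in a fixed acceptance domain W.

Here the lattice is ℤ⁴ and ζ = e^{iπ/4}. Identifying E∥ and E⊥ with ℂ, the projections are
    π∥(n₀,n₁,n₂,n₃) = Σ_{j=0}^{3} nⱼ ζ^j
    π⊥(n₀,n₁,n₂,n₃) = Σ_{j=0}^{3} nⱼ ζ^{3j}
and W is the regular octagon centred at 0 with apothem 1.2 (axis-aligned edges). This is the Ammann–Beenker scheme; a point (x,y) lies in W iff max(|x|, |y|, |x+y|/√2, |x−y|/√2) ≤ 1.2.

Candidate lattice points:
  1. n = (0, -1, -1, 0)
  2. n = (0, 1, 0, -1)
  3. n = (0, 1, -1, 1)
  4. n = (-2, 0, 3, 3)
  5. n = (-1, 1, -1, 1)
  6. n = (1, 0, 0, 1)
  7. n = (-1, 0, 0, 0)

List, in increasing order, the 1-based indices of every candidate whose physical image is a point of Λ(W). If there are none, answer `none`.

Internal map: ζ^{3j} for j=0..3 gives (1,0), (−√2/2,√2/2), (0,−1), (√2/2,√2/2).
candidate 1: n = (0, -1, -1, 0) → π⊥ ≈ (+0.7071, +0.2929); max(|x|,|y|,|x±y|/√2) = 0.7071 ≤ 1.2 ⇒ ∈ W
candidate 2: n = (0, 1, 0, -1) → π⊥ ≈ (-1.4142, +0.0000); max(|x|,|y|,|x±y|/√2) = 1.4142 > 1.2 ⇒ ∉ W
candidate 3: n = (0, 1, -1, 1) → π⊥ ≈ (+0.0000, +2.4142); max(|x|,|y|,|x±y|/√2) = 2.4142 > 1.2 ⇒ ∉ W
candidate 4: n = (-2, 0, 3, 3) → π⊥ ≈ (+0.1213, -0.8787); max(|x|,|y|,|x±y|/√2) = 0.8787 ≤ 1.2 ⇒ ∈ W
candidate 5: n = (-1, 1, -1, 1) → π⊥ ≈ (-1.0000, +2.4142); max(|x|,|y|,|x±y|/√2) = 2.4142 > 1.2 ⇒ ∉ W
candidate 6: n = (1, 0, 0, 1) → π⊥ ≈ (+1.7071, +0.7071); max(|x|,|y|,|x±y|/√2) = 1.7071 > 1.2 ⇒ ∉ W
candidate 7: n = (-1, 0, 0, 0) → π⊥ ≈ (-1.0000, +0.0000); max(|x|,|y|,|x±y|/√2) = 1.0000 ≤ 1.2 ⇒ ∈ W

1, 4, 7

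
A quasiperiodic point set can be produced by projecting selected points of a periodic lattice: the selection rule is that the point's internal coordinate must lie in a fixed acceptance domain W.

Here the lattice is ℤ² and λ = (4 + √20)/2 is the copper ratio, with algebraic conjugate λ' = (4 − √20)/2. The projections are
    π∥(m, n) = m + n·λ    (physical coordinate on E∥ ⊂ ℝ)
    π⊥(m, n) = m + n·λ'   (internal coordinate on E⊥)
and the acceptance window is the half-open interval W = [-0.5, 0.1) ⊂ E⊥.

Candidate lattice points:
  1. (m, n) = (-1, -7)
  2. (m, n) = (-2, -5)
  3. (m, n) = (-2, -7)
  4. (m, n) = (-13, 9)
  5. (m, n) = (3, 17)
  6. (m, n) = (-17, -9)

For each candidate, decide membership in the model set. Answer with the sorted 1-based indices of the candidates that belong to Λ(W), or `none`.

3

Compute λ' = (4−√20)/2 = -0.2361, so π⊥(m,n) = m -0.2361·n.
candidate 1: (m,n)=(-1,-7) → π∥ = -1-7·λ ≈ -30.6525, π⊥ = -1-7·λ' ≈ 0.6525 ∉ [-0.5, 0.1) ⇒ out
candidate 2: (m,n)=(-2,-5) → π∥ = -2-5·λ ≈ -23.1803, π⊥ = -2-5·λ' ≈ -0.8197 ∉ [-0.5, 0.1) ⇒ out
candidate 3: (m,n)=(-2,-7) → π∥ = -2-7·λ ≈ -31.6525, π⊥ = -2-7·λ' ≈ -0.3475 ∈ [-0.5, 0.1) ⇒ IN Λ
candidate 4: (m,n)=(-13,9) → π∥ = -13+9·λ ≈ 25.1246, π⊥ = -13+9·λ' ≈ -15.1246 ∉ [-0.5, 0.1) ⇒ out
candidate 5: (m,n)=(3,17) → π∥ = 3+17·λ ≈ 75.0132, π⊥ = 3+17·λ' ≈ -1.0132 ∉ [-0.5, 0.1) ⇒ out
candidate 6: (m,n)=(-17,-9) → π∥ = -17-9·λ ≈ -55.1246, π⊥ = -17-9·λ' ≈ -14.8754 ∉ [-0.5, 0.1) ⇒ out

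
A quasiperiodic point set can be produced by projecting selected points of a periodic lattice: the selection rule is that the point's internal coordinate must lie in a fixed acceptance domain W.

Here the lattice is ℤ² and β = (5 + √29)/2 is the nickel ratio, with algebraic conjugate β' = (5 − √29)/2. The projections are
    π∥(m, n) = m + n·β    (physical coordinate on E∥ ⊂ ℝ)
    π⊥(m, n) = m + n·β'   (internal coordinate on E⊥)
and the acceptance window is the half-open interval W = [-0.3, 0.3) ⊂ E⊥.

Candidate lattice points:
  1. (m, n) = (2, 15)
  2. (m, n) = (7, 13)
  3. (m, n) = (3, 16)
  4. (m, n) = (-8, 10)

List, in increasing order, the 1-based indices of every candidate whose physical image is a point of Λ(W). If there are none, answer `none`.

3

β' = (5−√29)/2 ≈ -0.1926.
#1 (2,15): internal coord 2 + (15)·β' = -0.8887; -0.8887 ∉ [-0.3, 0.3) → out
#2 (7,13): internal coord 7 + (13)·β' = +4.4964; +4.4964 ∉ [-0.3, 0.3) → out
#3 (3,16): internal coord 3 + (16)·β' = -0.0813; -0.0813 ∈ [-0.3, 0.3) → IN Λ
#4 (-8,10): internal coord -8 + (10)·β' = -9.9258; -9.9258 ∉ [-0.3, 0.3) → out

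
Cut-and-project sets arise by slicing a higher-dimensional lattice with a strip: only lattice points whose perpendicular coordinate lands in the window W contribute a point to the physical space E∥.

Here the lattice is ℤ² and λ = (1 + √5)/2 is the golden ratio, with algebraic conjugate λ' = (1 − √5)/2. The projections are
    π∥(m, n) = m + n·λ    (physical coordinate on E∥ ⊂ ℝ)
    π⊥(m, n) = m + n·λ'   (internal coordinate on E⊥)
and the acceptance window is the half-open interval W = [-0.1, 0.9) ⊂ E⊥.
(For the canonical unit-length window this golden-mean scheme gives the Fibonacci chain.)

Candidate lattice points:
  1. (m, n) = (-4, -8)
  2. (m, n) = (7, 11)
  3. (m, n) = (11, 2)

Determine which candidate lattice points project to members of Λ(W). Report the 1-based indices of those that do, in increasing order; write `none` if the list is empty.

λ' = (1−√5)/2 ≈ -0.61803.
candidate 1: (m,n)=(-4,-8) → π∥ = -4-8·λ ≈ -16.94427, π⊥ = -4-8·λ' ≈ 0.94427 ∉ [-0.1, 0.9) ⇒ out
candidate 2: (m,n)=(7,11) → π∥ = 7+11·λ ≈ 24.79837, π⊥ = 7+11·λ' ≈ 0.20163 ∈ [-0.1, 0.9) ⇒ IN Λ
candidate 3: (m,n)=(11,2) → π∥ = 11+2·λ ≈ 14.23607, π⊥ = 11+2·λ' ≈ 9.76393 ∉ [-0.1, 0.9) ⇒ out

2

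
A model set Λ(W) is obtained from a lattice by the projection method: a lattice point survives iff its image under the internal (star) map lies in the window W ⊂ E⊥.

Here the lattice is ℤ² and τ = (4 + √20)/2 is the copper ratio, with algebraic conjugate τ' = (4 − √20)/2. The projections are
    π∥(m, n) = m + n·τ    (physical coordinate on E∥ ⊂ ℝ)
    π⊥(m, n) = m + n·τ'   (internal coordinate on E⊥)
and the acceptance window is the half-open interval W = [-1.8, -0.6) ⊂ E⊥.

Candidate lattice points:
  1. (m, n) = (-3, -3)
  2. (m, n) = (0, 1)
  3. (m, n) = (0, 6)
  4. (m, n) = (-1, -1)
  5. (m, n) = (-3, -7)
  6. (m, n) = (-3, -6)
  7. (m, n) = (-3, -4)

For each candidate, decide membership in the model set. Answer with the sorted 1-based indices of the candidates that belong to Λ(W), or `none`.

Compute τ' = (4−√20)/2 = -0.2361, so π⊥(m,n) = m -0.2361·n.
candidate 1: (m,n)=(-3,-3) → π∥ = -3-3·τ ≈ -15.7082, π⊥ = -3-3·τ' ≈ -2.2918 ∉ [-1.8, -0.6) ⇒ out
candidate 2: (m,n)=(0,1) → π∥ = 0+1·τ ≈ 4.2361, π⊥ = 0+1·τ' ≈ -0.2361 ∉ [-1.8, -0.6) ⇒ out
candidate 3: (m,n)=(0,6) → π∥ = 0+6·τ ≈ 25.4164, π⊥ = 0+6·τ' ≈ -1.4164 ∈ [-1.8, -0.6) ⇒ IN Λ
candidate 4: (m,n)=(-1,-1) → π∥ = -1-1·τ ≈ -5.2361, π⊥ = -1-1·τ' ≈ -0.7639 ∈ [-1.8, -0.6) ⇒ IN Λ
candidate 5: (m,n)=(-3,-7) → π∥ = -3-7·τ ≈ -32.6525, π⊥ = -3-7·τ' ≈ -1.3475 ∈ [-1.8, -0.6) ⇒ IN Λ
candidate 6: (m,n)=(-3,-6) → π∥ = -3-6·τ ≈ -28.4164, π⊥ = -3-6·τ' ≈ -1.5836 ∈ [-1.8, -0.6) ⇒ IN Λ
candidate 7: (m,n)=(-3,-4) → π∥ = -3-4·τ ≈ -19.9443, π⊥ = -3-4·τ' ≈ -2.0557 ∉ [-1.8, -0.6) ⇒ out

3, 4, 5, 6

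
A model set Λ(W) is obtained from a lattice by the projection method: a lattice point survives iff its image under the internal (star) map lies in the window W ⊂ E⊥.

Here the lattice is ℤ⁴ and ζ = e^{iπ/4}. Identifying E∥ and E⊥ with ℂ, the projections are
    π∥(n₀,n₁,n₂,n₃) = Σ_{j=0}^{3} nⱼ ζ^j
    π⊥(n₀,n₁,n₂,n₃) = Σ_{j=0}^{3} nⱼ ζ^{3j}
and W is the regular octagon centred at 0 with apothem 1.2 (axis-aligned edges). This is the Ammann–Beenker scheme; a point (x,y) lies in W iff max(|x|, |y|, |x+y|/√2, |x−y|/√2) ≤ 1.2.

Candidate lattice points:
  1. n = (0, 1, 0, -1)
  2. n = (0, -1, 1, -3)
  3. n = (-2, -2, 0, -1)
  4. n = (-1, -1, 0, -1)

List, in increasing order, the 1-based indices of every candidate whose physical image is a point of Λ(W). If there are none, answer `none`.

Internal map: ζ^{3j} for j=0..3 gives (1,0), (−√2/2,√2/2), (0,−1), (√2/2,√2/2).
candidate 1: n = (0, 1, 0, -1) → π⊥ ≈ (-1.4142, +0.0000); max(|x|,|y|,|x±y|/√2) = 1.4142 > 1.2 ⇒ ∉ W
candidate 2: n = (0, -1, 1, -3) → π⊥ ≈ (-1.4142, -3.8284); max(|x|,|y|,|x±y|/√2) = 3.8284 > 1.2 ⇒ ∉ W
candidate 3: n = (-2, -2, 0, -1) → π⊥ ≈ (-1.2929, -2.1213); max(|x|,|y|,|x±y|/√2) = 2.4142 > 1.2 ⇒ ∉ W
candidate 4: n = (-1, -1, 0, -1) → π⊥ ≈ (-1.0000, -1.4142); max(|x|,|y|,|x±y|/√2) = 1.7071 > 1.2 ⇒ ∉ W

none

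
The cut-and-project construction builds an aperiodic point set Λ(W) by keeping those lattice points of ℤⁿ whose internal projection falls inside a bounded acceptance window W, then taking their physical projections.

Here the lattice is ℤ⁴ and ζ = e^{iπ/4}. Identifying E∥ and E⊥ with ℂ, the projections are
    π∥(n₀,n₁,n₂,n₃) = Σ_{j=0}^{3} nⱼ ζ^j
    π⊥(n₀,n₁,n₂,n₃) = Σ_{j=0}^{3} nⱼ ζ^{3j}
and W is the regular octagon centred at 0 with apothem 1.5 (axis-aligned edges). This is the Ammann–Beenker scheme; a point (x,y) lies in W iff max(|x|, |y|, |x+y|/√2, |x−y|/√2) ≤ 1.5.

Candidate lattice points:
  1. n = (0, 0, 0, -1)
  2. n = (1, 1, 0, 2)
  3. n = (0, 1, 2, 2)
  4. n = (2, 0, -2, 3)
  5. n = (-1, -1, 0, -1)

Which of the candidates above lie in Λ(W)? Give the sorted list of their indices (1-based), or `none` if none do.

Internal map: ζ^{3j} for j=0..3 gives (1,0), (−√2/2,√2/2), (0,−1), (√2/2,√2/2).
#1 (0, 0, 0, -1): internal (-0.707107, -0.707107); octagon support 1.000000 vs apothem 1.5 → ∈ W
#2 (1, 1, 0, 2): internal (1.707107, 2.121320); octagon support 2.707107 vs apothem 1.5 → ∉ W
#3 (0, 1, 2, 2): internal (0.707107, 0.121320); octagon support 0.707107 vs apothem 1.5 → ∈ W
#4 (2, 0, -2, 3): internal (4.121320, 4.121320); octagon support 5.828427 vs apothem 1.5 → ∉ W
#5 (-1, -1, 0, -1): internal (-1.000000, -1.414214); octagon support 1.707107 vs apothem 1.5 → ∉ W

1, 3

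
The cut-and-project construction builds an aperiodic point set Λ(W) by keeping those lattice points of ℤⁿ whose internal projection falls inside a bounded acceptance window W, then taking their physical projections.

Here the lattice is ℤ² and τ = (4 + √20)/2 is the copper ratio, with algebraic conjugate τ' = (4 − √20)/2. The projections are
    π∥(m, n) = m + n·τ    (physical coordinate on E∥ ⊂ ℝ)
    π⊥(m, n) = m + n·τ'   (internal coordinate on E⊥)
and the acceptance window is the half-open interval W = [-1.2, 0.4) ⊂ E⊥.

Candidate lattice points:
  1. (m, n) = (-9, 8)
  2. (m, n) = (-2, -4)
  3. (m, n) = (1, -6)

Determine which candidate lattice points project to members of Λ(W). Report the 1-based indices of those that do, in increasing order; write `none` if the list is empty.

2

Compute τ' = (4−√20)/2 = -0.23607, so π⊥(m,n) = m -0.23607·n.
[1] lift (-9,8): star map gives -10.88854; window check -1.2 ≤ -10.88854 < 0.4 is false → out
[2] lift (-2,-4): star map gives -1.05573; window check -1.2 ≤ -1.05573 < 0.4 is true → IN Λ
[3] lift (1,-6): star map gives 2.41641; window check -1.2 ≤ 2.41641 < 0.4 is false → out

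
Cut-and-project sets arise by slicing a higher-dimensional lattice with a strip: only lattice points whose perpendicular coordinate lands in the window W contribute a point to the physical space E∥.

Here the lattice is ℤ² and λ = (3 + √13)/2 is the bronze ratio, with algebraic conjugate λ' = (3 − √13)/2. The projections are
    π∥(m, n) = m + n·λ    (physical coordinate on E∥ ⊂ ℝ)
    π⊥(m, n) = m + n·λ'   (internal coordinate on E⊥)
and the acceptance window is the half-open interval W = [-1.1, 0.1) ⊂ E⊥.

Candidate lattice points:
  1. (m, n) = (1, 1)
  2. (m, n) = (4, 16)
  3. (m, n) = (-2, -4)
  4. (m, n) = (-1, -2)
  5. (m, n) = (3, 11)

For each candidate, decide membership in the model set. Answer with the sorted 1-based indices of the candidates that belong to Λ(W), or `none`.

2, 3, 4, 5

Numerically λ ≈ 3.30278 and λ' = −1/λ ≈ -0.30278.
candidate 1: (m,n)=(1,1) → π∥ = 1+1·λ ≈ 4.30278, π⊥ = 1+1·λ' ≈ 0.69722 ∉ [-1.1, 0.1) ⇒ out
candidate 2: (m,n)=(4,16) → π∥ = 4+16·λ ≈ 56.84441, π⊥ = 4+16·λ' ≈ -0.84441 ∈ [-1.1, 0.1) ⇒ IN Λ
candidate 3: (m,n)=(-2,-4) → π∥ = -2-4·λ ≈ -15.21110, π⊥ = -2-4·λ' ≈ -0.78890 ∈ [-1.1, 0.1) ⇒ IN Λ
candidate 4: (m,n)=(-1,-2) → π∥ = -1-2·λ ≈ -7.60555, π⊥ = -1-2·λ' ≈ -0.39445 ∈ [-1.1, 0.1) ⇒ IN Λ
candidate 5: (m,n)=(3,11) → π∥ = 3+11·λ ≈ 39.33053, π⊥ = 3+11·λ' ≈ -0.33053 ∈ [-1.1, 0.1) ⇒ IN Λ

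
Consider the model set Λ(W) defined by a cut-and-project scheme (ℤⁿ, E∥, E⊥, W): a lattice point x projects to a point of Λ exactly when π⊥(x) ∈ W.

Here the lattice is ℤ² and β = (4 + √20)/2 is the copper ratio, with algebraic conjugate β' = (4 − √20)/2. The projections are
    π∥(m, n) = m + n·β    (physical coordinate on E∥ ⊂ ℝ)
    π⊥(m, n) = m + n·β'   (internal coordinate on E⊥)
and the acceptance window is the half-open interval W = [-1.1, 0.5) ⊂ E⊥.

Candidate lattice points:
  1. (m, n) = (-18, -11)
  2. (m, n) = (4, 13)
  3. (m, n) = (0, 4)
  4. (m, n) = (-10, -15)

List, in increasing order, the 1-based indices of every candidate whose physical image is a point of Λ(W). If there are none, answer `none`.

3

Numerically β ≈ 4.236068 and β' = −1/β ≈ -0.236068.
#1 (-18,-11): internal coord -18 + (-11)·β' = -15.403252; -15.403252 ∉ [-1.1, 0.5) → out
#2 (4,13): internal coord 4 + (13)·β' = +0.931116; +0.931116 ∉ [-1.1, 0.5) → out
#3 (0,4): internal coord 0 + (4)·β' = -0.944272; -0.944272 ∈ [-1.1, 0.5) → IN Λ
#4 (-10,-15): internal coord -10 + (-15)·β' = -6.458980; -6.458980 ∉ [-1.1, 0.5) → out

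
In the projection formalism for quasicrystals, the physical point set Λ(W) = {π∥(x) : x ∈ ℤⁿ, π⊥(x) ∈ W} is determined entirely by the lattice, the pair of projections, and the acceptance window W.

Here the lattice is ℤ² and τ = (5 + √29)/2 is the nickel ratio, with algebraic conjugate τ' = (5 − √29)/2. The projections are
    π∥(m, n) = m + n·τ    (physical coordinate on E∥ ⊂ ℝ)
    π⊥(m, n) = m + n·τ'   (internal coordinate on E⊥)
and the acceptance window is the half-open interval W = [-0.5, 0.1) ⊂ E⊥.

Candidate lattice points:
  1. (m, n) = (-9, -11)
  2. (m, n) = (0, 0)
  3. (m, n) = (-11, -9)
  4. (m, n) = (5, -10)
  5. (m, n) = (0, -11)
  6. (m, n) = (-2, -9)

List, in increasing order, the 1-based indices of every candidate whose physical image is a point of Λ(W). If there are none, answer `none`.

2, 6

τ' = (5−√29)/2 ≈ -0.192582.
[1] lift (-9,-11): star map gives -6.881594; window check -0.5 ≤ -6.881594 < 0.1 is false → out
[2] lift (0,0): star map gives 0.000000; window check -0.5 ≤ 0.000000 < 0.1 is true → IN Λ
[3] lift (-11,-9): star map gives -9.266758; window check -0.5 ≤ -9.266758 < 0.1 is false → out
[4] lift (5,-10): star map gives 6.925824; window check -0.5 ≤ 6.925824 < 0.1 is false → out
[5] lift (0,-11): star map gives 2.118406; window check -0.5 ≤ 2.118406 < 0.1 is false → out
[6] lift (-2,-9): star map gives -0.266758; window check -0.5 ≤ -0.266758 < 0.1 is true → IN Λ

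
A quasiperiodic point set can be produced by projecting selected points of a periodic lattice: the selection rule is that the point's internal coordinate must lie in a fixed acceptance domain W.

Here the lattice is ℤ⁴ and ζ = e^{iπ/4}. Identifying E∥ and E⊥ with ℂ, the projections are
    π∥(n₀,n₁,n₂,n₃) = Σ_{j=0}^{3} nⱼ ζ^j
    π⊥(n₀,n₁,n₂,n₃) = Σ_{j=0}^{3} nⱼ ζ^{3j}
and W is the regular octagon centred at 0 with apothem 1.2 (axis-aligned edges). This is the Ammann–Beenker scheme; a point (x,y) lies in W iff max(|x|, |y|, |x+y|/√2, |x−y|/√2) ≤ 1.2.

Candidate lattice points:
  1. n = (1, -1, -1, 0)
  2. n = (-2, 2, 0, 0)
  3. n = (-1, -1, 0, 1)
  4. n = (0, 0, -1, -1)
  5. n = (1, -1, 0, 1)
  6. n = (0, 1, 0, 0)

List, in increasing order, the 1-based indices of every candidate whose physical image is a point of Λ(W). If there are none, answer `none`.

π⊥(n) = n₀ + n₁ζ³ + n₂ζ⁶ + n₃ζ⁹ where ζ = e^{iπ/4}.
#1 (1, -1, -1, 0): internal (1.707107, 0.292893); octagon support 1.707107 vs apothem 1.2 → ∉ W
#2 (-2, 2, 0, 0): internal (-3.414214, 1.414214); octagon support 3.414214 vs apothem 1.2 → ∉ W
#3 (-1, -1, 0, 1): internal (0.414214, 0.000000); octagon support 0.414214 vs apothem 1.2 → ∈ W
#4 (0, 0, -1, -1): internal (-0.707107, 0.292893); octagon support 0.707107 vs apothem 1.2 → ∈ W
#5 (1, -1, 0, 1): internal (2.414214, 0.000000); octagon support 2.414214 vs apothem 1.2 → ∉ W
#6 (0, 1, 0, 0): internal (-0.707107, 0.707107); octagon support 1.000000 vs apothem 1.2 → ∈ W

3, 4, 6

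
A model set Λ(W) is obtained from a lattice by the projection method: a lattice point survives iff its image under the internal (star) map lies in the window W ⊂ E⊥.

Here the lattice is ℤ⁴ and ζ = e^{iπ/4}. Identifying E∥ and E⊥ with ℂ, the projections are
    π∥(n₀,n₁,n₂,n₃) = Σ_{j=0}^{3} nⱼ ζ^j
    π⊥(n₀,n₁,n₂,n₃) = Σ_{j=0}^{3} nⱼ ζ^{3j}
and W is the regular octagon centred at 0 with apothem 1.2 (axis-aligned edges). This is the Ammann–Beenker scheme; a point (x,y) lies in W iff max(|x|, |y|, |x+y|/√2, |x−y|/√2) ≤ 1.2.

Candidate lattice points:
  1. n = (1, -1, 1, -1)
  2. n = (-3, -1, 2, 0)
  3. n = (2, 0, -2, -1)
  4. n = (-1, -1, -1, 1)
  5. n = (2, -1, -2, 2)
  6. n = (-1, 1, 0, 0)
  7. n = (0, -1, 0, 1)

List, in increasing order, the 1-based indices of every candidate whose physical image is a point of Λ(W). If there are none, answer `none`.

Internal map: ζ^{3j} for j=0..3 gives (1,0), (−√2/2,√2/2), (0,−1), (√2/2,√2/2).
#1 (1, -1, 1, -1): internal (1.0000, -2.4142); octagon support 2.4142 vs apothem 1.2 → ∉ W
#2 (-3, -1, 2, 0): internal (-2.2929, -2.7071); octagon support 3.5355 vs apothem 1.2 → ∉ W
#3 (2, 0, -2, -1): internal (1.2929, 1.2929); octagon support 1.8284 vs apothem 1.2 → ∉ W
#4 (-1, -1, -1, 1): internal (0.4142, 1.0000); octagon support 1.0000 vs apothem 1.2 → ∈ W
#5 (2, -1, -2, 2): internal (4.1213, 2.7071); octagon support 4.8284 vs apothem 1.2 → ∉ W
#6 (-1, 1, 0, 0): internal (-1.7071, 0.7071); octagon support 1.7071 vs apothem 1.2 → ∉ W
#7 (0, -1, 0, 1): internal (1.4142, 0.0000); octagon support 1.4142 vs apothem 1.2 → ∉ W

4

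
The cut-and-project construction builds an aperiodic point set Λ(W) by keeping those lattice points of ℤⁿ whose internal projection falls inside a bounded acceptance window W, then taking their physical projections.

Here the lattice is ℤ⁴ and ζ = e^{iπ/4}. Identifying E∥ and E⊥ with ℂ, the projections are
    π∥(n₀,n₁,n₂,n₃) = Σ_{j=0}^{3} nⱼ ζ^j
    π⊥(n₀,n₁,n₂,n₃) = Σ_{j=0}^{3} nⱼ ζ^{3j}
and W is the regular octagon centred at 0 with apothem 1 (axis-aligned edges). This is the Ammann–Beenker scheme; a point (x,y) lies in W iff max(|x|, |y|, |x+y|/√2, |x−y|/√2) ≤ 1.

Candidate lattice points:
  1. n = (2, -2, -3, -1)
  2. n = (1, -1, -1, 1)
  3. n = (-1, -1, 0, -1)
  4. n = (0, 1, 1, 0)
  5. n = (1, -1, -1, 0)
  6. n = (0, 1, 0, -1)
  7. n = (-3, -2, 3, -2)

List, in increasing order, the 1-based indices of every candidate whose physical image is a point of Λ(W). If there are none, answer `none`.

With ζ = e^{iπ/4} the internal vectors are ζ^0,ζ^3,ζ^6,ζ^9.
#1 (2, -2, -3, -1): internal (2.70711, 0.87868); octagon support 2.70711 vs apothem 1 → ∉ W
#2 (1, -1, -1, 1): internal (2.41421, 1.00000); octagon support 2.41421 vs apothem 1 → ∉ W
#3 (-1, -1, 0, -1): internal (-1.00000, -1.41421); octagon support 1.70711 vs apothem 1 → ∉ W
#4 (0, 1, 1, 0): internal (-0.70711, -0.29289); octagon support 0.70711 vs apothem 1 → ∈ W
#5 (1, -1, -1, 0): internal (1.70711, 0.29289); octagon support 1.70711 vs apothem 1 → ∉ W
#6 (0, 1, 0, -1): internal (-1.41421, 0.00000); octagon support 1.41421 vs apothem 1 → ∉ W
#7 (-3, -2, 3, -2): internal (-3.00000, -5.82843); octagon support 6.24264 vs apothem 1 → ∉ W

4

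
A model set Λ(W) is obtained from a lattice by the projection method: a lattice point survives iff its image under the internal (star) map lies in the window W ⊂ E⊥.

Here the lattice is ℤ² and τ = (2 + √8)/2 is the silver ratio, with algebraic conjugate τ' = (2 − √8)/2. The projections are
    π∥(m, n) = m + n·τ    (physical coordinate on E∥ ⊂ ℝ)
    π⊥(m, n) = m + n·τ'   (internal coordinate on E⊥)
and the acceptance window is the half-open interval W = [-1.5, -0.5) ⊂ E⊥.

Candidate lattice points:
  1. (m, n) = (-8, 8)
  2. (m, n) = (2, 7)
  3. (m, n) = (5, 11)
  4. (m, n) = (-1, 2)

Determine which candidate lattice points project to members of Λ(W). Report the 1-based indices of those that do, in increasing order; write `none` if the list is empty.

2

Numerically τ ≈ 2.414214 and τ' = −1/τ ≈ -0.414214.
[1] lift (-8,8): star map gives -11.313708; window check -1.5 ≤ -11.313708 < -0.5 is false → out
[2] lift (2,7): star map gives -0.899495; window check -1.5 ≤ -0.899495 < -0.5 is true → IN Λ
[3] lift (5,11): star map gives 0.443651; window check -1.5 ≤ 0.443651 < -0.5 is false → out
[4] lift (-1,2): star map gives -1.828427; window check -1.5 ≤ -1.828427 < -0.5 is false → out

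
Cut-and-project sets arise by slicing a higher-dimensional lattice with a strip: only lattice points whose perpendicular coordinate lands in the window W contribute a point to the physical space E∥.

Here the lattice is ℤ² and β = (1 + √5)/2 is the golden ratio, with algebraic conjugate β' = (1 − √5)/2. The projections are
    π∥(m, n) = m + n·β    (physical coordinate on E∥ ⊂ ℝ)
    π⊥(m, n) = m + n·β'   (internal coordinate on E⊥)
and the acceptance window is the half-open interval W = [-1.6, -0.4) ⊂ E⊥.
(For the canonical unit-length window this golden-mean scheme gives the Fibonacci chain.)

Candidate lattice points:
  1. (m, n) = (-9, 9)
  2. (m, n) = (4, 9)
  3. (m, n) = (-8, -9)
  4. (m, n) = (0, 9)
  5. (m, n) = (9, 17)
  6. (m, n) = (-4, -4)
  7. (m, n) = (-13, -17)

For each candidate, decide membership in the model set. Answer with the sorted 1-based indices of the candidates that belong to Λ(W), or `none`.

2, 5, 6

β' = (1−√5)/2 ≈ -0.6180.
[1] lift (-9,9): star map gives -14.5623; window check -1.6 ≤ -14.5623 < -0.4 is false → out
[2] lift (4,9): star map gives -1.5623; window check -1.6 ≤ -1.5623 < -0.4 is true → IN Λ
[3] lift (-8,-9): star map gives -2.4377; window check -1.6 ≤ -2.4377 < -0.4 is false → out
[4] lift (0,9): star map gives -5.5623; window check -1.6 ≤ -5.5623 < -0.4 is false → out
[5] lift (9,17): star map gives -1.5066; window check -1.6 ≤ -1.5066 < -0.4 is true → IN Λ
[6] lift (-4,-4): star map gives -1.5279; window check -1.6 ≤ -1.5279 < -0.4 is true → IN Λ
[7] lift (-13,-17): star map gives -2.4934; window check -1.6 ≤ -2.4934 < -0.4 is false → out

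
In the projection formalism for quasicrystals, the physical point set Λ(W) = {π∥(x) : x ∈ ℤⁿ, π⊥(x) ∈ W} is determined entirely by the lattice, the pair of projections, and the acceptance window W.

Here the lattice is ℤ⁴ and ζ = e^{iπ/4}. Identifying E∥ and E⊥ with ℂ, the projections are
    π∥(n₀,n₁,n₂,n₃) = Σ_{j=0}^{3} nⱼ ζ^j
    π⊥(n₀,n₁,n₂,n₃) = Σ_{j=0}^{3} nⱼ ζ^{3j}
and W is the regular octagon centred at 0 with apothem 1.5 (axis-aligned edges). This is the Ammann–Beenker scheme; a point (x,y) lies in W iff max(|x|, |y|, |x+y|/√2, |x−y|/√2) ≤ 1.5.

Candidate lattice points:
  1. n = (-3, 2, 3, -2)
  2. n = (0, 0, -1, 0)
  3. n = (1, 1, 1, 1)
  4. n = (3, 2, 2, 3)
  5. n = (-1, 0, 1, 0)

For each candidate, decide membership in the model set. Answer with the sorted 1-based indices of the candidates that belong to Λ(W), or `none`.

With ζ = e^{iπ/4} the internal vectors are ζ^0,ζ^3,ζ^6,ζ^9.
#1 (-3, 2, 3, -2): internal (-5.828427, -3.000000); octagon support 6.242641 vs apothem 1.5 → ∉ W
#2 (0, 0, -1, 0): internal (0.000000, 1.000000); octagon support 1.000000 vs apothem 1.5 → ∈ W
#3 (1, 1, 1, 1): internal (1.000000, 0.414214); octagon support 1.000000 vs apothem 1.5 → ∈ W
#4 (3, 2, 2, 3): internal (3.707107, 1.535534); octagon support 3.707107 vs apothem 1.5 → ∉ W
#5 (-1, 0, 1, 0): internal (-1.000000, -1.000000); octagon support 1.414214 vs apothem 1.5 → ∈ W

2, 3, 5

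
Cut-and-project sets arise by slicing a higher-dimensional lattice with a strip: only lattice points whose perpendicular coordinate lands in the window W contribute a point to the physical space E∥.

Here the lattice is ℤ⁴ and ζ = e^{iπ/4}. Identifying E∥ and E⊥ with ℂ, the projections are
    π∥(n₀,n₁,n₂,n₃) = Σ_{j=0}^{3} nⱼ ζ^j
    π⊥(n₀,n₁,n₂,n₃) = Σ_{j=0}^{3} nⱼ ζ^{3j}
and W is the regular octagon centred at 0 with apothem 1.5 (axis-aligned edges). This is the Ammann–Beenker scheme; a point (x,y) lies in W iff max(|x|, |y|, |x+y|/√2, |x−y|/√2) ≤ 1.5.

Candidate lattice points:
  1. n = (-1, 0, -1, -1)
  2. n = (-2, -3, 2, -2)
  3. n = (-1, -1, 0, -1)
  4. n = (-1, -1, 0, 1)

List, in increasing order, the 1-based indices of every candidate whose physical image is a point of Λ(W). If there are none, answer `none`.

4

With ζ = e^{iπ/4} the internal vectors are ζ^0,ζ^3,ζ^6,ζ^9.
#1 (-1, 0, -1, -1): internal (-1.7071, 0.2929); octagon support 1.7071 vs apothem 1.5 → ∉ W
#2 (-2, -3, 2, -2): internal (-1.2929, -5.5355); octagon support 5.5355 vs apothem 1.5 → ∉ W
#3 (-1, -1, 0, -1): internal (-1.0000, -1.4142); octagon support 1.7071 vs apothem 1.5 → ∉ W
#4 (-1, -1, 0, 1): internal (0.4142, 0.0000); octagon support 0.4142 vs apothem 1.5 → ∈ W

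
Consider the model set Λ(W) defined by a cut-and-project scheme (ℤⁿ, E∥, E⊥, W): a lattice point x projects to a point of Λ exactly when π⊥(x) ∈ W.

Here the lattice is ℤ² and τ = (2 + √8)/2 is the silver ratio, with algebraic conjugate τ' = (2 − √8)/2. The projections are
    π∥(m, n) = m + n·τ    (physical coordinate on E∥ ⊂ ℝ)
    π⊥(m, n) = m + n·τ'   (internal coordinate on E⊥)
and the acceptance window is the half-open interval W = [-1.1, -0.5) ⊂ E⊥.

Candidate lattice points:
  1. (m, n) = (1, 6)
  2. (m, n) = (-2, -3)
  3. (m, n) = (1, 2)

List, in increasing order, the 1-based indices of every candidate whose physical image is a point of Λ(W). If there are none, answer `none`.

Numerically τ ≈ 2.414214 and τ' = −1/τ ≈ -0.414214.
candidate 1: (m,n)=(1,6) → π∥ = 1+6·τ ≈ 15.485281, π⊥ = 1+6·τ' ≈ -1.485281 ∉ [-1.1, -0.5) ⇒ out
candidate 2: (m,n)=(-2,-3) → π∥ = -2-3·τ ≈ -9.242641, π⊥ = -2-3·τ' ≈ -0.757359 ∈ [-1.1, -0.5) ⇒ IN Λ
candidate 3: (m,n)=(1,2) → π∥ = 1+2·τ ≈ 5.828427, π⊥ = 1+2·τ' ≈ 0.171573 ∉ [-1.1, -0.5) ⇒ out

2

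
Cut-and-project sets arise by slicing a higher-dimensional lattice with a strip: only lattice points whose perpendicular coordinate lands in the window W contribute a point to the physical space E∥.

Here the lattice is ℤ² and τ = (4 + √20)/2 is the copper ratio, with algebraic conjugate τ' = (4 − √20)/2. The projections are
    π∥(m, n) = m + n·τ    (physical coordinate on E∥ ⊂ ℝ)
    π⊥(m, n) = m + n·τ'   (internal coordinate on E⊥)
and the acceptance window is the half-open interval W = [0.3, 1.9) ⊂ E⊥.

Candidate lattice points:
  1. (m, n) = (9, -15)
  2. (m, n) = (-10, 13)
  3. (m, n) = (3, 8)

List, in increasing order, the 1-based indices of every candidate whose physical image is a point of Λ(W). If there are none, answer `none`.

Compute τ' = (4−√20)/2 = -0.2361, so π⊥(m,n) = m -0.2361·n.
[1] lift (9,-15): star map gives 12.5410; window check 0.3 ≤ 12.5410 < 1.9 is false → out
[2] lift (-10,13): star map gives -13.0689; window check 0.3 ≤ -13.0689 < 1.9 is false → out
[3] lift (3,8): star map gives 1.1115; window check 0.3 ≤ 1.1115 < 1.9 is true → IN Λ

3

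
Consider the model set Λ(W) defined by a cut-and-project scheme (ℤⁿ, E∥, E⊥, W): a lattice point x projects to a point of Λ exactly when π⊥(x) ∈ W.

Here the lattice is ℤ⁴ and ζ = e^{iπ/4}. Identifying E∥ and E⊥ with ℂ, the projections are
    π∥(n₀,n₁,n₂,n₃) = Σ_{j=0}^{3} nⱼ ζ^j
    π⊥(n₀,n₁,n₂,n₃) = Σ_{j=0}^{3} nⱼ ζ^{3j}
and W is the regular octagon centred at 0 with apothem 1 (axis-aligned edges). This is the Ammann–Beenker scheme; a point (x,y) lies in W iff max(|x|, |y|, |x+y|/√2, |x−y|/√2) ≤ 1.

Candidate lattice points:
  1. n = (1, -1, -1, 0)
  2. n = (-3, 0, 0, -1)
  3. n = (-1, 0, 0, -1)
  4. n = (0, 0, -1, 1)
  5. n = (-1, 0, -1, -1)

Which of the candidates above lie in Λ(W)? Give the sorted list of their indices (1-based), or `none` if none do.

none

π⊥(n) = n₀ + n₁ζ³ + n₂ζ⁶ + n₃ζ⁹ where ζ = e^{iπ/4}.
#1 (1, -1, -1, 0): internal (1.707107, 0.292893); octagon support 1.707107 vs apothem 1 → ∉ W
#2 (-3, 0, 0, -1): internal (-3.707107, -0.707107); octagon support 3.707107 vs apothem 1 → ∉ W
#3 (-1, 0, 0, -1): internal (-1.707107, -0.707107); octagon support 1.707107 vs apothem 1 → ∉ W
#4 (0, 0, -1, 1): internal (0.707107, 1.707107); octagon support 1.707107 vs apothem 1 → ∉ W
#5 (-1, 0, -1, -1): internal (-1.707107, 0.292893); octagon support 1.707107 vs apothem 1 → ∉ W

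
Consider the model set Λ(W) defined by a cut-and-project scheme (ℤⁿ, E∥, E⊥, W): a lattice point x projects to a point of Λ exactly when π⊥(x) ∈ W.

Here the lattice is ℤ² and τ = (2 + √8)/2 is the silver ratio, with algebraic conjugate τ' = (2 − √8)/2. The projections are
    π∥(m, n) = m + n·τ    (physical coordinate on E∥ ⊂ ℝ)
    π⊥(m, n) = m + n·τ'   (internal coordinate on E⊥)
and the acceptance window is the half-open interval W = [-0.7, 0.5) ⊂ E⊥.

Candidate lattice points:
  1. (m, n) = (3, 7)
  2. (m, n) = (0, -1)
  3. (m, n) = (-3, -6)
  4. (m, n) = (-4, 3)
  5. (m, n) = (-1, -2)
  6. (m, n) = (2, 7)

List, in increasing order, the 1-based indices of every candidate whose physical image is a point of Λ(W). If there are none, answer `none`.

Compute τ' = (2−√8)/2 = -0.4142, so π⊥(m,n) = m -0.4142·n.
#1 (3,7): internal coord 3 + (7)·τ' = +0.1005; +0.1005 ∈ [-0.7, 0.5) → IN Λ
#2 (0,-1): internal coord 0 + (-1)·τ' = +0.4142; +0.4142 ∈ [-0.7, 0.5) → IN Λ
#3 (-3,-6): internal coord -3 + (-6)·τ' = -0.5147; -0.5147 ∈ [-0.7, 0.5) → IN Λ
#4 (-4,3): internal coord -4 + (3)·τ' = -5.2426; -5.2426 ∉ [-0.7, 0.5) → out
#5 (-1,-2): internal coord -1 + (-2)·τ' = -0.1716; -0.1716 ∈ [-0.7, 0.5) → IN Λ
#6 (2,7): internal coord 2 + (7)·τ' = -0.8995; -0.8995 ∉ [-0.7, 0.5) → out

1, 2, 3, 5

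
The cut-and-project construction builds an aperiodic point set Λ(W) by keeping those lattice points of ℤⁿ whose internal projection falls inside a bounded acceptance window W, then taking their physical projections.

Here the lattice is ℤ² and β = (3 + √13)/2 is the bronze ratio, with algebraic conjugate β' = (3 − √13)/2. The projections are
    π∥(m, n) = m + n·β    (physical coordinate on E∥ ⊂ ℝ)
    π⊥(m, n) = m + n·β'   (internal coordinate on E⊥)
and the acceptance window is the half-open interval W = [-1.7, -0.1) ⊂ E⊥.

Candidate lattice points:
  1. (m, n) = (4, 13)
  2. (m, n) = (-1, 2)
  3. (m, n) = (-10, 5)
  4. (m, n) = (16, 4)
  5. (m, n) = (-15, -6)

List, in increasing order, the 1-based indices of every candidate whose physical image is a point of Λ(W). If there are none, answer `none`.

Compute β' = (3−√13)/2 = -0.302776, so π⊥(m,n) = m -0.302776·n.
[1] lift (4,13): star map gives 0.063917; window check -1.7 ≤ 0.063917 < -0.1 is false → out
[2] lift (-1,2): star map gives -1.605551; window check -1.7 ≤ -1.605551 < -0.1 is true → IN Λ
[3] lift (-10,5): star map gives -11.513878; window check -1.7 ≤ -11.513878 < -0.1 is false → out
[4] lift (16,4): star map gives 14.788897; window check -1.7 ≤ 14.788897 < -0.1 is false → out
[5] lift (-15,-6): star map gives -13.183346; window check -1.7 ≤ -13.183346 < -0.1 is false → out

2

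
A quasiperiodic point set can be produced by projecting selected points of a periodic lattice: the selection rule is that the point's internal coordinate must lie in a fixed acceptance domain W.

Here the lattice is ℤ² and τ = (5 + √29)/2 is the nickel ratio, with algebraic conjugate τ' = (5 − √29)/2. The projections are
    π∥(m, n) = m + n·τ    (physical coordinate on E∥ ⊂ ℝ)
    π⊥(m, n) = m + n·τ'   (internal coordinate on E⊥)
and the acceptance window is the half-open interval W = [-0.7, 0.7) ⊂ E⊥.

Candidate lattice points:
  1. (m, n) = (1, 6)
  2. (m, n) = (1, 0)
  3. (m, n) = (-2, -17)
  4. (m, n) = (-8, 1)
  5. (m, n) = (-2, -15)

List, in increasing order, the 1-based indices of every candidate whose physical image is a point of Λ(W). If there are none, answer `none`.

1

Numerically τ ≈ 5.1926 and τ' = −1/τ ≈ -0.1926.
#1 (1,6): internal coord 1 + (6)·τ' = -0.1555; -0.1555 ∈ [-0.7, 0.7) → IN Λ
#2 (1,0): internal coord 1 + (0)·τ' = +1.0000; +1.0000 ∉ [-0.7, 0.7) → out
#3 (-2,-17): internal coord -2 + (-17)·τ' = +1.2739; +1.2739 ∉ [-0.7, 0.7) → out
#4 (-8,1): internal coord -8 + (1)·τ' = -8.1926; -8.1926 ∉ [-0.7, 0.7) → out
#5 (-2,-15): internal coord -2 + (-15)·τ' = +0.8887; +0.8887 ∉ [-0.7, 0.7) → out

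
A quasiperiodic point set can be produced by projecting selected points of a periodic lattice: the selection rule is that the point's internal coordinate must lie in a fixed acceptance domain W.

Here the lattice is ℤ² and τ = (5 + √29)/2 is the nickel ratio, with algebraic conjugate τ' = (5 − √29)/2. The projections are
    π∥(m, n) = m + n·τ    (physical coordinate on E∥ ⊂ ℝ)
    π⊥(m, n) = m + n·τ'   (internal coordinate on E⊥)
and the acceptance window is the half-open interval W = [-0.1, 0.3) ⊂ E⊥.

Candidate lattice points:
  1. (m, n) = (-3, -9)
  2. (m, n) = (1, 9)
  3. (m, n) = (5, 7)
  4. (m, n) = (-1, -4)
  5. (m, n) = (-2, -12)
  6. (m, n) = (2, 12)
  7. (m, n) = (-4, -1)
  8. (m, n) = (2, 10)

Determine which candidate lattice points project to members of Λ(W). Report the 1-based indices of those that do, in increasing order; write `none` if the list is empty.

Numerically τ ≈ 5.19258 and τ' = −1/τ ≈ -0.19258.
candidate 1: (m,n)=(-3,-9) → π∥ = -3-9·τ ≈ -49.73324, π⊥ = -3-9·τ' ≈ -1.26676 ∉ [-0.1, 0.3) ⇒ out
candidate 2: (m,n)=(1,9) → π∥ = 1+9·τ ≈ 47.73324, π⊥ = 1+9·τ' ≈ -0.73324 ∉ [-0.1, 0.3) ⇒ out
candidate 3: (m,n)=(5,7) → π∥ = 5+7·τ ≈ 41.34808, π⊥ = 5+7·τ' ≈ 3.65192 ∉ [-0.1, 0.3) ⇒ out
candidate 4: (m,n)=(-1,-4) → π∥ = -1-4·τ ≈ -21.77033, π⊥ = -1-4·τ' ≈ -0.22967 ∉ [-0.1, 0.3) ⇒ out
candidate 5: (m,n)=(-2,-12) → π∥ = -2-12·τ ≈ -64.31099, π⊥ = -2-12·τ' ≈ 0.31099 ∉ [-0.1, 0.3) ⇒ out
candidate 6: (m,n)=(2,12) → π∥ = 2+12·τ ≈ 64.31099, π⊥ = 2+12·τ' ≈ -0.31099 ∉ [-0.1, 0.3) ⇒ out
candidate 7: (m,n)=(-4,-1) → π∥ = -4-1·τ ≈ -9.19258, π⊥ = -4-1·τ' ≈ -3.80742 ∉ [-0.1, 0.3) ⇒ out
candidate 8: (m,n)=(2,10) → π∥ = 2+10·τ ≈ 53.92582, π⊥ = 2+10·τ' ≈ 0.07418 ∈ [-0.1, 0.3) ⇒ IN Λ

8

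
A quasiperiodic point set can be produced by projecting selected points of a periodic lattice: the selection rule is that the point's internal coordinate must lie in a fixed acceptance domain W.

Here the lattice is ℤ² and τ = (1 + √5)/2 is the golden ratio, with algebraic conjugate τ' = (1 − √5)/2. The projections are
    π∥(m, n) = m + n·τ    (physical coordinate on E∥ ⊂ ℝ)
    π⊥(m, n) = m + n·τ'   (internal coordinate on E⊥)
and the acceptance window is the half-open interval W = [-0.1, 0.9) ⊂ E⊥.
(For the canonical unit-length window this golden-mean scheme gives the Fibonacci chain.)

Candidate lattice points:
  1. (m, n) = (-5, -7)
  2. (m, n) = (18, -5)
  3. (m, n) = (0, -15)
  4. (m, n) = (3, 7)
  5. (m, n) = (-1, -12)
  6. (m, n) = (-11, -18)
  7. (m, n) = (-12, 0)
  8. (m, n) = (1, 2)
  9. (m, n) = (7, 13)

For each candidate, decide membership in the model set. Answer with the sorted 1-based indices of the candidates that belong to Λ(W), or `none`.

Numerically τ ≈ 1.6180 and τ' = −1/τ ≈ -0.6180.
#1 (-5,-7): internal coord -5 + (-7)·τ' = -0.6738; -0.6738 ∉ [-0.1, 0.9) → out
#2 (18,-5): internal coord 18 + (-5)·τ' = +21.0902; +21.0902 ∉ [-0.1, 0.9) → out
#3 (0,-15): internal coord 0 + (-15)·τ' = +9.2705; +9.2705 ∉ [-0.1, 0.9) → out
#4 (3,7): internal coord 3 + (7)·τ' = -1.3262; -1.3262 ∉ [-0.1, 0.9) → out
#5 (-1,-12): internal coord -1 + (-12)·τ' = +6.4164; +6.4164 ∉ [-0.1, 0.9) → out
#6 (-11,-18): internal coord -11 + (-18)·τ' = +0.1246; +0.1246 ∈ [-0.1, 0.9) → IN Λ
#7 (-12,0): internal coord -12 + (0)·τ' = -12.0000; -12.0000 ∉ [-0.1, 0.9) → out
#8 (1,2): internal coord 1 + (2)·τ' = -0.2361; -0.2361 ∉ [-0.1, 0.9) → out
#9 (7,13): internal coord 7 + (13)·τ' = -1.0344; -1.0344 ∉ [-0.1, 0.9) → out

6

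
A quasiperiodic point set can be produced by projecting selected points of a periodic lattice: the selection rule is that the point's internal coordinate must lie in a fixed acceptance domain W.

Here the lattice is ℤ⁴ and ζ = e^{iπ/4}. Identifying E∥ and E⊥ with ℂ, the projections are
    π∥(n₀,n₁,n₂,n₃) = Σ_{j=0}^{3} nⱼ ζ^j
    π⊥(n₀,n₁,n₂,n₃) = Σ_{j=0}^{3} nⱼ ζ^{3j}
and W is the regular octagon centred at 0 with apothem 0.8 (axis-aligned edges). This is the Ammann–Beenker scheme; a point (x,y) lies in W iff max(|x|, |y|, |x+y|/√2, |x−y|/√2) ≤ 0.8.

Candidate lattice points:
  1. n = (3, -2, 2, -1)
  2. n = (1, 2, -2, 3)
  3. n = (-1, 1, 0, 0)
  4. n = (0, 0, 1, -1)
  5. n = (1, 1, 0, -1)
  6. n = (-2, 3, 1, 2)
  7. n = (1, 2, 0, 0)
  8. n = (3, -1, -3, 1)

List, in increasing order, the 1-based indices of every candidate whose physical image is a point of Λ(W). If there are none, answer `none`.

Internal map: ζ^{3j} for j=0..3 gives (1,0), (−√2/2,√2/2), (0,−1), (√2/2,√2/2).
#1 (3, -2, 2, -1): internal (3.7071, -4.1213); octagon support 5.5355 vs apothem 0.8 → ∉ W
#2 (1, 2, -2, 3): internal (1.7071, 5.5355); octagon support 5.5355 vs apothem 0.8 → ∉ W
#3 (-1, 1, 0, 0): internal (-1.7071, 0.7071); octagon support 1.7071 vs apothem 0.8 → ∉ W
#4 (0, 0, 1, -1): internal (-0.7071, -1.7071); octagon support 1.7071 vs apothem 0.8 → ∉ W
#5 (1, 1, 0, -1): internal (-0.4142, 0.0000); octagon support 0.4142 vs apothem 0.8 → ∈ W
#6 (-2, 3, 1, 2): internal (-2.7071, 2.5355); octagon support 3.7071 vs apothem 0.8 → ∉ W
#7 (1, 2, 0, 0): internal (-0.4142, 1.4142); octagon support 1.4142 vs apothem 0.8 → ∉ W
#8 (3, -1, -3, 1): internal (4.4142, 3.0000); octagon support 5.2426 vs apothem 0.8 → ∉ W

5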